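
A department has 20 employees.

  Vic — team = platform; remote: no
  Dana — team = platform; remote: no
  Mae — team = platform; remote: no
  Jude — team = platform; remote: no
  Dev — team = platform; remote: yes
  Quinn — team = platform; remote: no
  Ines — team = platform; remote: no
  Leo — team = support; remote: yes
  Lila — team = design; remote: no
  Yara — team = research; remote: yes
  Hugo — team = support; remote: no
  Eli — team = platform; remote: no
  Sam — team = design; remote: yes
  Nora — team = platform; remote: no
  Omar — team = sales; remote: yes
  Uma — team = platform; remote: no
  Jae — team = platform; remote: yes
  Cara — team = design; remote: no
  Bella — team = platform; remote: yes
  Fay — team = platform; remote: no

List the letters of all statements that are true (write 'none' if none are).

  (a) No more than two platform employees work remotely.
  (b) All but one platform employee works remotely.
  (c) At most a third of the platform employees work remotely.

|A| = 13, |A ∩ B| = 3, |A ∖ B| = 10.
(a) |A ∩ B| ≤ 2: fails.
(b) |A ∖ B| = 1: fails.
(c) |A ∩ B| / |A| ≤ 1/3: holds.

(c)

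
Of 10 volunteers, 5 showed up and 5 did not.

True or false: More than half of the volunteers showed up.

False

'More than half of the volunteers showed up' holds iff |A ∩ B| > |A ∖ B|.
|A| = 10, |A ∩ B| = 5, |A ∖ B| = 5.
5 = 5, so the statement is false.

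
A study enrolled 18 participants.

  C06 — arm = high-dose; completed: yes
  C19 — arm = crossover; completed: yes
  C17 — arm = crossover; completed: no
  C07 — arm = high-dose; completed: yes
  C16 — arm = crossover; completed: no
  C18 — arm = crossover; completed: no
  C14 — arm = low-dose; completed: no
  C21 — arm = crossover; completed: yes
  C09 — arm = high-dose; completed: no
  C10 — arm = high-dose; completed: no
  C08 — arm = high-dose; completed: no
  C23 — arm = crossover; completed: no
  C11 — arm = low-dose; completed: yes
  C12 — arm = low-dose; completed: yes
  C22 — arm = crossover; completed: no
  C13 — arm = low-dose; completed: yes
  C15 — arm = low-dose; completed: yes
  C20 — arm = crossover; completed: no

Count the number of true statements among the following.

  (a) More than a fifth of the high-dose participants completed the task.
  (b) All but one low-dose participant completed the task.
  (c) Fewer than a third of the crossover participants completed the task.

(a) high-dose: |A| = 5, |A ∩ B| = 2; needs |A ∩ B| / |A| > 1/5 — true.
(b) low-dose: |A| = 5, |A ∩ B| = 4; needs |A ∖ B| = 1 — true.
(c) crossover: |A| = 8, |A ∩ B| = 2; needs |A ∩ B| / |A| < 1/3 — true.

3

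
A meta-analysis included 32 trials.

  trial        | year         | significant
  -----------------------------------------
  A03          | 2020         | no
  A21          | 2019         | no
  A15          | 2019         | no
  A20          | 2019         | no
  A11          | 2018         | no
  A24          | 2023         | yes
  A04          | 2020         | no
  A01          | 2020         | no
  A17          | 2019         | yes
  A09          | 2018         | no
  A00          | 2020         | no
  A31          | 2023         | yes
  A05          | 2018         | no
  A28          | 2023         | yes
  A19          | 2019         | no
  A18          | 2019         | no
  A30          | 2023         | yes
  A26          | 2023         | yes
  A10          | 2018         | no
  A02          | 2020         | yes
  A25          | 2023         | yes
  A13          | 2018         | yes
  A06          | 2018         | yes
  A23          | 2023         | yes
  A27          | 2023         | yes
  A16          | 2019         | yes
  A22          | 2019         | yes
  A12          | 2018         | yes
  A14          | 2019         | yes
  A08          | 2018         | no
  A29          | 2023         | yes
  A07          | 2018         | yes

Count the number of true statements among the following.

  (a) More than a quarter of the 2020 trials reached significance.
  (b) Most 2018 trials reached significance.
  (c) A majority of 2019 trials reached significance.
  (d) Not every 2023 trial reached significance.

0

(a) 2020: |A| = 5, |A ∩ B| = 1; needs |A ∩ B| / |A| > 1/4 — false.
(b) 2018: |A| = 9, |A ∩ B| = 4; needs |A ∩ B| > |A ∖ B| — false.
(c) 2019: |A| = 9, |A ∩ B| = 4; needs |A ∩ B| > |A ∖ B| — false.
(d) 2023: |A| = 9, |A ∩ B| = 9; needs A ⊄ B (|A ∖ B| ≥ 1) — false.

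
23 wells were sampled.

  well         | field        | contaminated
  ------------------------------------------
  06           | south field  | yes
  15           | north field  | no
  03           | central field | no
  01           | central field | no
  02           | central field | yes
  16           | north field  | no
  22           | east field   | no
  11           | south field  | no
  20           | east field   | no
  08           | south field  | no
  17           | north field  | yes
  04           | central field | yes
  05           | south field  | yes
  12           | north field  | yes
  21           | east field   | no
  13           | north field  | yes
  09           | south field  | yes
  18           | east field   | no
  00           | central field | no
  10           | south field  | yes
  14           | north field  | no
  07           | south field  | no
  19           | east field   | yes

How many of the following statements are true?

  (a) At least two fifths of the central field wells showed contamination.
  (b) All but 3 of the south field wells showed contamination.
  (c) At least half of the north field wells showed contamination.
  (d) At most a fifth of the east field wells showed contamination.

4

(a) central field: |A| = 5, |A ∩ B| = 2; needs |A ∩ B| / |A| ≥ 2/5 — true.
(b) south field: |A| = 7, |A ∩ B| = 4; needs |A ∖ B| = 3 — true.
(c) north field: |A| = 6, |A ∩ B| = 3; needs |A ∩ B| ≥ |A ∖ B| — true.
(d) east field: |A| = 5, |A ∩ B| = 1; needs |A ∩ B| / |A| ≤ 1/5 — true.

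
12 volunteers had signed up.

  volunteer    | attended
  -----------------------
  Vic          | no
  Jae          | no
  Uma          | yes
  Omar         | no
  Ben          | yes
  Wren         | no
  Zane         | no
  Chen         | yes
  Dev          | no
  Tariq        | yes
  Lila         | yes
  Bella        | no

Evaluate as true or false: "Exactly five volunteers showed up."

True

The determiner here denotes the relation: |A ∩ B| = 5.
A (the restrictor) = {Vic, Jae, Uma, Omar, Ben, Wren, Zane, Chen, Dev, Tariq, Lila, Bella}, |A| = 12.
A ∩ B = {Uma, Ben, Chen, Tariq, Lila}, so |A ∩ B| = 5.
|A ∩ B| = 5, so the statement is true.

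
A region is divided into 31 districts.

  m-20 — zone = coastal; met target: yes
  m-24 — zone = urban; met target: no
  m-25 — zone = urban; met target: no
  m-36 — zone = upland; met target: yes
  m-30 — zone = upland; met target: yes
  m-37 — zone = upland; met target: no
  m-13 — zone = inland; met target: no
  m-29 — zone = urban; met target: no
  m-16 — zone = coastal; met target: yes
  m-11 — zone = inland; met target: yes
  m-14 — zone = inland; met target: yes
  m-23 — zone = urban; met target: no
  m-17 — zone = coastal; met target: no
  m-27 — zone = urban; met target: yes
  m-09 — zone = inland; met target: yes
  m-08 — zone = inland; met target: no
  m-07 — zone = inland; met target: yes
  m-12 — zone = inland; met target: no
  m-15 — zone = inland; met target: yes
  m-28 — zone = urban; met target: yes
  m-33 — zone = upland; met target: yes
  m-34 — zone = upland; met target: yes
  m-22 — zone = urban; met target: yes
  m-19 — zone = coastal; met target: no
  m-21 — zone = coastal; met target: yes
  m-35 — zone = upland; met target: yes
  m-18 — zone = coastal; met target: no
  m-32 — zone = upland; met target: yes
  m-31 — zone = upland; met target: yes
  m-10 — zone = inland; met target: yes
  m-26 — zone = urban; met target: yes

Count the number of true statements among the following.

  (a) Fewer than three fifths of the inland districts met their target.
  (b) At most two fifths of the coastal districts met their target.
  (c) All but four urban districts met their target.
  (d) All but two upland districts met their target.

(a) inland: |A| = 9, |A ∩ B| = 6; needs |A ∩ B| / |A| < 3/5 — false.
(b) coastal: |A| = 6, |A ∩ B| = 3; needs |A ∩ B| / |A| ≤ 2/5 — false.
(c) urban: |A| = 8, |A ∩ B| = 4; needs |A ∖ B| = 4 — true.
(d) upland: |A| = 8, |A ∩ B| = 7; needs |A ∖ B| = 2 — false.

1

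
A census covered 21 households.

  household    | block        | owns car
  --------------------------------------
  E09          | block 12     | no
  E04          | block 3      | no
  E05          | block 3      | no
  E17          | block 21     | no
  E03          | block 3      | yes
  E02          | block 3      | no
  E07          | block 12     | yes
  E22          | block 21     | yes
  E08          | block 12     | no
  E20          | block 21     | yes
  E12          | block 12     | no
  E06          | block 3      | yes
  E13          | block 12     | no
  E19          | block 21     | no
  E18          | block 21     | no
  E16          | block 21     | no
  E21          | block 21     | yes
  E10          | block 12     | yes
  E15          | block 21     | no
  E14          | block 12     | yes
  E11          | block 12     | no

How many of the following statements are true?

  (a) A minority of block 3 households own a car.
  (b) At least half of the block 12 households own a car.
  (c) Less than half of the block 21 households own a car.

(a) block 3: |A| = 5, |A ∩ B| = 2; needs |A ∩ B| < |A ∖ B| — true.
(b) block 12: |A| = 8, |A ∩ B| = 3; needs |A ∩ B| ≥ |A ∖ B| — false.
(c) block 21: |A| = 8, |A ∩ B| = 3; needs |A ∩ B| < |A ∖ B| — true.

2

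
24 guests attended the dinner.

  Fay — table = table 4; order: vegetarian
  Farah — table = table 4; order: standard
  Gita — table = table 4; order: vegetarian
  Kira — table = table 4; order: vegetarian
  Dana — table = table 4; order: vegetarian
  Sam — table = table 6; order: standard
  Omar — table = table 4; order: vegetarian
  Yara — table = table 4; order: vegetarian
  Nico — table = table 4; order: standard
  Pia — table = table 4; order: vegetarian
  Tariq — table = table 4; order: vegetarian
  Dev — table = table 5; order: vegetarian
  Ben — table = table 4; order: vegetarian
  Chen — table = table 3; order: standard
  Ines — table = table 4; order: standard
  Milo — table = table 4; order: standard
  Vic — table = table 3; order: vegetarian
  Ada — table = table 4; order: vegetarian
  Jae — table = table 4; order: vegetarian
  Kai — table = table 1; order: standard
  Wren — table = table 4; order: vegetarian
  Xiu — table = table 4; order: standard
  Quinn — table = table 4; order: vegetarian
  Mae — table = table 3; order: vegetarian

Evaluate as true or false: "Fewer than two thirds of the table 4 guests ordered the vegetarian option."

False

The determiner here denotes the relation: |A ∩ B| / |A| < 2/3.
|A| = 18, |A ∩ B| = 13, |A ∖ B| = 5.
|A ∩ B|/|A| = 13/18, so the statement is false.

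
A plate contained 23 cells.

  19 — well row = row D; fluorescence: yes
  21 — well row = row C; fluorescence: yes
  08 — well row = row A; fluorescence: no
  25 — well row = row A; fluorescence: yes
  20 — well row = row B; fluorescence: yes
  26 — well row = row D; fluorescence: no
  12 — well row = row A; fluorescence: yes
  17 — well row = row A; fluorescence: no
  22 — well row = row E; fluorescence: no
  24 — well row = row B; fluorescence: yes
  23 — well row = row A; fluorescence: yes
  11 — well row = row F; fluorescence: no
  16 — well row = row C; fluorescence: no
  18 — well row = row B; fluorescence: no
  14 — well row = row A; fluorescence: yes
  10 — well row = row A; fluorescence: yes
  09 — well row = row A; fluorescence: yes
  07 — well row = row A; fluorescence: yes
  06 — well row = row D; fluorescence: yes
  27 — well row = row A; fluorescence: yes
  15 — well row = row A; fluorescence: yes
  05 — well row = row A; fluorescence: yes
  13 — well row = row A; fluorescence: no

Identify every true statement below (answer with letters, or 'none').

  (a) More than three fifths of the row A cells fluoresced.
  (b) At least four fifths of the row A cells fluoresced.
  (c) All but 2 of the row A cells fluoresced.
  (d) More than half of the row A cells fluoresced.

(a), (d)

|A| = 13, |A ∩ B| = 10, |A ∖ B| = 3.
(a) |A ∩ B| / |A| > 3/5: holds.
(b) |A ∩ B| / |A| ≥ 4/5: fails.
(c) |A ∖ B| = 2: fails.
(d) |A ∩ B| > |A ∖ B|: holds.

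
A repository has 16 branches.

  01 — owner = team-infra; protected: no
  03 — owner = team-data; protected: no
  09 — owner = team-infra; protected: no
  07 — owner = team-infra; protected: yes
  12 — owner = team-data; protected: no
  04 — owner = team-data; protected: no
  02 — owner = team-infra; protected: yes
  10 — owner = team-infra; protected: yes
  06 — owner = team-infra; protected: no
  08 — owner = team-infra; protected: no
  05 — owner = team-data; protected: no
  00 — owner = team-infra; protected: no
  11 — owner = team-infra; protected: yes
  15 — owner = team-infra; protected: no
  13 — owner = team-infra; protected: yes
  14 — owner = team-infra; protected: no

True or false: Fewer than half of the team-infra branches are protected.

True

Truth condition: |A ∩ B| < |A ∖ B|.
A (the restrictor) = {01, 09, 07, 02, 10, 06, 08, 00, 11, 15, 13, 14}, |A| = 12.
A ∩ B = {07, 02, 10, 11, 13}, so |A ∩ B| = 5.
A ∖ B = {01, 09, 06, 08, 00, 15, 14}, so |A ∖ B| = 7.
5 < 7, so the statement is true.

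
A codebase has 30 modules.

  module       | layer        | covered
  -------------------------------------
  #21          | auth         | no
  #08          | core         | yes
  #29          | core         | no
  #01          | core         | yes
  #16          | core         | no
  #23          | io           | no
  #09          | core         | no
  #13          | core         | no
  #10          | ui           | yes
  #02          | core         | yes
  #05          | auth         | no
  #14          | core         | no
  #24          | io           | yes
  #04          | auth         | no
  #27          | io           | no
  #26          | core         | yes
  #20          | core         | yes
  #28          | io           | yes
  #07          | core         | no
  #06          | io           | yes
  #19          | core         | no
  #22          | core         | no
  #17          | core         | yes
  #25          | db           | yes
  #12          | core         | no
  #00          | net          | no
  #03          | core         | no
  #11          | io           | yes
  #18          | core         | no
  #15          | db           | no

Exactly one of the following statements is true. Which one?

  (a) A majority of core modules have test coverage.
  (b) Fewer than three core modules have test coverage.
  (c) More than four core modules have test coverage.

(c)

|A| = 17, |A ∩ B| = 6, |A ∖ B| = 11.
(a) requires |A ∩ B| > |A ∖ B|: false.
(b) requires |A ∩ B| < 3: false.
(c) requires |A ∩ B| > 4: true.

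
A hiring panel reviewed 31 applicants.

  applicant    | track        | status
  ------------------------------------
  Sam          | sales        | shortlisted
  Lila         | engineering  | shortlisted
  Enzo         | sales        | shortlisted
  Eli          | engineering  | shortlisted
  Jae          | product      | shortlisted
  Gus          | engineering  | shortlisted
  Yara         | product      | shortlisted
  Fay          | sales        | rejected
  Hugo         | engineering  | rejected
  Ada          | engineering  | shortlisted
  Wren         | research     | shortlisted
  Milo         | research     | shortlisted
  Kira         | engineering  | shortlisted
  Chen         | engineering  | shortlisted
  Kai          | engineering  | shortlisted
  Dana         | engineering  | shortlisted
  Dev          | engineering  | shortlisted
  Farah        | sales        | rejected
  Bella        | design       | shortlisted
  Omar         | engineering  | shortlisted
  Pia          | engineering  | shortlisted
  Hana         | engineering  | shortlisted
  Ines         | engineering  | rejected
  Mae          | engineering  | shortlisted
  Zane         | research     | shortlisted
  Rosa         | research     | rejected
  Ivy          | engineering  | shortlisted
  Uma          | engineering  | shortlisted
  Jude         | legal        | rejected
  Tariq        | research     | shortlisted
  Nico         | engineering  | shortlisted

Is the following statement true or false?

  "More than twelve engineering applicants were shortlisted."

True

Truth condition: |A ∩ B| > 12.
|A| = 18, |A ∩ B| = 16, |A ∖ B| = 2.
|A ∩ B| = 16, so the statement is true.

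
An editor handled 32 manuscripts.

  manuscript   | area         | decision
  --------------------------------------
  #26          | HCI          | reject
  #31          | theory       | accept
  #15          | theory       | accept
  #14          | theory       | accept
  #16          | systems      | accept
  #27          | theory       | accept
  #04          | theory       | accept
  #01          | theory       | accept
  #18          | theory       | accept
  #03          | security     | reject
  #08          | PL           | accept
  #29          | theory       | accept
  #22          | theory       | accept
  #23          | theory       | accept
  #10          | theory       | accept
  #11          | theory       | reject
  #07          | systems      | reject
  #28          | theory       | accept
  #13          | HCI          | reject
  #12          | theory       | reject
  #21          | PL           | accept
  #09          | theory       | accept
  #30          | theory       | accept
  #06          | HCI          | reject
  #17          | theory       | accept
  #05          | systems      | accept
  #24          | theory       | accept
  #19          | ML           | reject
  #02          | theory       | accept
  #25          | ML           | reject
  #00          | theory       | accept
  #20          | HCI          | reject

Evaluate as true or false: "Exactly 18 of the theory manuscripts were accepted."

Truth condition: |A ∩ B| = 18.
|A| = 20, |A ∩ B| = 18, |A ∖ B| = 2.
|A ∩ B| = 18, so the statement is true.

True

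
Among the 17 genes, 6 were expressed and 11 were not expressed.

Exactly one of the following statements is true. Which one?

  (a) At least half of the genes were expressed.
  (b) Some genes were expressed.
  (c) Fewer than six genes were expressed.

|A| = 17, |A ∩ B| = 6, |A ∖ B| = 11.
(a) requires |A ∩ B| ≥ |A ∖ B|: false.
(b) requires A ∩ B ≠ ∅ (|A ∩ B| ≥ 1): true.
(c) requires |A ∩ B| < 6: false.

(b)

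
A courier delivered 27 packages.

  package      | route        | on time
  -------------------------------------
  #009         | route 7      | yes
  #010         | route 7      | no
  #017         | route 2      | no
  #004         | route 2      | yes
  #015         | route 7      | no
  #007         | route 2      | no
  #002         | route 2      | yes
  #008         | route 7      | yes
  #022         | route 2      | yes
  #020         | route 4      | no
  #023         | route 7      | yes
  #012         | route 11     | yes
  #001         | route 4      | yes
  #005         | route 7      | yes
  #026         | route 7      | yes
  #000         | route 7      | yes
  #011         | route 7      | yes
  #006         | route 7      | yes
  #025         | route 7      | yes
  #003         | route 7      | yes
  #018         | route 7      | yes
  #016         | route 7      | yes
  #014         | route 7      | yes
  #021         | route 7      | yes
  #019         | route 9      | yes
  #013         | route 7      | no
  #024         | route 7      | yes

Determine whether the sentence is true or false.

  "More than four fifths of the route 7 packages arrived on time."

True

Truth condition: |A ∩ B| / |A| > 4/5.
|A| = 18, |A ∩ B| = 15, |A ∖ B| = 3.
|A ∩ B|/|A| = 15/18, so the statement is true.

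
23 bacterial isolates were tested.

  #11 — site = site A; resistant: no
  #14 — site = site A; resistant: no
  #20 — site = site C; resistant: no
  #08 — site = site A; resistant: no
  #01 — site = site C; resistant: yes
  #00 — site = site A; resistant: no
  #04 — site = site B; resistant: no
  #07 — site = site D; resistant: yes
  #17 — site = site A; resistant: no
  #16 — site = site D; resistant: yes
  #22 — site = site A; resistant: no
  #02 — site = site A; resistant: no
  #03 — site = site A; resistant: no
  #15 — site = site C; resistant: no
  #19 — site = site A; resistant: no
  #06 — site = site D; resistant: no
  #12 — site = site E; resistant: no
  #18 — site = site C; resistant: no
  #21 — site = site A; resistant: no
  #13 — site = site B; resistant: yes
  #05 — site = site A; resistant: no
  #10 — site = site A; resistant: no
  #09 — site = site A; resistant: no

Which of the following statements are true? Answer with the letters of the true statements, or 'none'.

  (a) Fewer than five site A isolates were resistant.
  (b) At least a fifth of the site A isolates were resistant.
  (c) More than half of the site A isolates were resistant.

|A| = 13, |A ∩ B| = 0, |A ∖ B| = 13.
(a) |A ∩ B| < 5: holds.
(b) |A ∩ B| / |A| ≥ 1/5: fails.
(c) |A ∩ B| > |A ∖ B|: fails.

(a)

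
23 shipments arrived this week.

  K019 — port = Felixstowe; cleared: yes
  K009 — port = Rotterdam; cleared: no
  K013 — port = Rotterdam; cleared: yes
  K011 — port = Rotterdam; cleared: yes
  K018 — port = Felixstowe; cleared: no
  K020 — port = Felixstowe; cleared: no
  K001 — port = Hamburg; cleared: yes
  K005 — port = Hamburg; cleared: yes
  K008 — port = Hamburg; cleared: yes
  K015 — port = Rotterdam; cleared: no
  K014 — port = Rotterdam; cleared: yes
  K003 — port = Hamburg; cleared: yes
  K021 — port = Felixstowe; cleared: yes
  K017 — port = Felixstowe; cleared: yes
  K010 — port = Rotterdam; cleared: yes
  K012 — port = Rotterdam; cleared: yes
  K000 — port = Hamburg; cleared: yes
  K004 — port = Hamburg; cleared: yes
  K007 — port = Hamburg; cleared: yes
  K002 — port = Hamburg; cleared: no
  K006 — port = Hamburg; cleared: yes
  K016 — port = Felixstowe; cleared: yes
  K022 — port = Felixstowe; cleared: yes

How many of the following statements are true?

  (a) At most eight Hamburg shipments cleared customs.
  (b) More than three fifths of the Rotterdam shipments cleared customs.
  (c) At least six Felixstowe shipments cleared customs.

(a) Hamburg: |A| = 9, |A ∩ B| = 8; needs |A ∩ B| ≤ 8 — true.
(b) Rotterdam: |A| = 7, |A ∩ B| = 5; needs |A ∩ B| / |A| > 3/5 — true.
(c) Felixstowe: |A| = 7, |A ∩ B| = 5; needs |A ∩ B| ≥ 6 — false.

2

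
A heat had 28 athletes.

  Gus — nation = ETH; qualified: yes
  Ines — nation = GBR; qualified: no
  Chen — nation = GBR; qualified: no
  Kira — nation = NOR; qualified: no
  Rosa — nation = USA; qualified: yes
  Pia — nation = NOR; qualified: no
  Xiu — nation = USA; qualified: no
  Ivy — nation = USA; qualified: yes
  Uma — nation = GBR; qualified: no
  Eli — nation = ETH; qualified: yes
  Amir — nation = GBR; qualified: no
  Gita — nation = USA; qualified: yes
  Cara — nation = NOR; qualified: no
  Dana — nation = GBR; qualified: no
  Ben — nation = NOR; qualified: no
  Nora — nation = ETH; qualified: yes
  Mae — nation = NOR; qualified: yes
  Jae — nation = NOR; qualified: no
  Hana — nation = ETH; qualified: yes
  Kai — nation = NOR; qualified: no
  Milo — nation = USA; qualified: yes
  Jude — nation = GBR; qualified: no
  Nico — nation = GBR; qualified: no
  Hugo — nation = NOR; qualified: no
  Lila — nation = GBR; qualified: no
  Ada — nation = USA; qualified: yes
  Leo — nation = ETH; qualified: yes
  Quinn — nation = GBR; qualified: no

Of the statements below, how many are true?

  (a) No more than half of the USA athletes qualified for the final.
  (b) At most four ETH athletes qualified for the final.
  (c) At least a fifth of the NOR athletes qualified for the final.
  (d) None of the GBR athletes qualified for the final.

1

(a) USA: |A| = 6, |A ∩ B| = 5; needs |A ∩ B| ≤ |A ∖ B| — false.
(b) ETH: |A| = 5, |A ∩ B| = 5; needs |A ∩ B| ≤ 4 — false.
(c) NOR: |A| = 8, |A ∩ B| = 1; needs |A ∩ B| / |A| ≥ 1/5 — false.
(d) GBR: |A| = 9, |A ∩ B| = 0; needs A ∩ B = ∅ (|A ∩ B| = 0) — true.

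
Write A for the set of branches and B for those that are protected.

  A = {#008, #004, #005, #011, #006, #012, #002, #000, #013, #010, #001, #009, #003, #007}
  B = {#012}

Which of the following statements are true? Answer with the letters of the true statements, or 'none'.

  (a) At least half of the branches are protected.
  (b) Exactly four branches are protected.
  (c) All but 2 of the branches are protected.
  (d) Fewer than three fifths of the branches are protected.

|A| = 14, |A ∩ B| = 1, |A ∖ B| = 13.
(a) |A ∩ B| ≥ |A ∖ B|: fails.
(b) |A ∩ B| = 4: fails.
(c) |A ∖ B| = 2: fails.
(d) |A ∩ B| / |A| < 3/5: holds.

(d)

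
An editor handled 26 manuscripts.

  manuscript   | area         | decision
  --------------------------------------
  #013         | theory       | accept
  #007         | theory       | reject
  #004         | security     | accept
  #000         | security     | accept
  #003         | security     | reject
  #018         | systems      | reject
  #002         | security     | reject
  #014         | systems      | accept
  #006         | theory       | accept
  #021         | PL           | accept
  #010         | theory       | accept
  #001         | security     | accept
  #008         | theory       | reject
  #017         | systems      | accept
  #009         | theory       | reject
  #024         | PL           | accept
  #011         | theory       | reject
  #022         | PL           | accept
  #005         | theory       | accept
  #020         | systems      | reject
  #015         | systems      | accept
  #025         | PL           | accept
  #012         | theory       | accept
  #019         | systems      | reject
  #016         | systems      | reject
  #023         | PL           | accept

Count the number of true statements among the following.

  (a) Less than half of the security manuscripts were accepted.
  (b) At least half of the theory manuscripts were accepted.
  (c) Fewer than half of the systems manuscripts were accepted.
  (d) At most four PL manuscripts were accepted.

(a) security: |A| = 5, |A ∩ B| = 3; needs |A ∩ B| < |A ∖ B| — false.
(b) theory: |A| = 9, |A ∩ B| = 5; needs |A ∩ B| ≥ |A ∖ B| — true.
(c) systems: |A| = 7, |A ∩ B| = 3; needs |A ∩ B| < |A ∖ B| — true.
(d) PL: |A| = 5, |A ∩ B| = 5; needs |A ∩ B| ≤ 4 — false.

2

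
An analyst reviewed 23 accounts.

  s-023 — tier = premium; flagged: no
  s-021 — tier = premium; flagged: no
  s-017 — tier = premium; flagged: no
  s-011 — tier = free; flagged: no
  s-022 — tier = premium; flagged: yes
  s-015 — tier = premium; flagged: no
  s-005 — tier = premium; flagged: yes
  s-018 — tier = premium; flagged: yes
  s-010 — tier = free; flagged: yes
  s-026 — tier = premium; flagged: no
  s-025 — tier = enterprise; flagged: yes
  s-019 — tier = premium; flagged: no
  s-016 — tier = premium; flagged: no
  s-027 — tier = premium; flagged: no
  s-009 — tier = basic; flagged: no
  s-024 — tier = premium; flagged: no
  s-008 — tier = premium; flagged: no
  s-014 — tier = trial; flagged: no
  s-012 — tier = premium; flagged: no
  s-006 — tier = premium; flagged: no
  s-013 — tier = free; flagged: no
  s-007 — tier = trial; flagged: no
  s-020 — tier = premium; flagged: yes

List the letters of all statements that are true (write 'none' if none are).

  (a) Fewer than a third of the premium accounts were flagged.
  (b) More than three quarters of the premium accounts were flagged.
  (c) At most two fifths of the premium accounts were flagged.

(a), (c)

|A| = 16, |A ∩ B| = 4, |A ∖ B| = 12.
(a) |A ∩ B| / |A| < 1/3: holds.
(b) |A ∩ B| / |A| > 3/4: fails.
(c) |A ∩ B| / |A| ≤ 2/5: holds.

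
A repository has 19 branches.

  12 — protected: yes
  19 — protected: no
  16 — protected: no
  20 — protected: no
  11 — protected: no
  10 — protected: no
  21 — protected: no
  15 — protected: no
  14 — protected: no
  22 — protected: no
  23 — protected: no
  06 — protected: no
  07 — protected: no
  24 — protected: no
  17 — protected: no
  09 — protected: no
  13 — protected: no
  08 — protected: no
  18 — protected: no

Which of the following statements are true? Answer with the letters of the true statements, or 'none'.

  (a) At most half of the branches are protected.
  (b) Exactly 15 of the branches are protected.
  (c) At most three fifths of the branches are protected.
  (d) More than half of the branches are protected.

(a), (c)

|A| = 19, |A ∩ B| = 1, |A ∖ B| = 18.
(a) |A ∩ B| ≤ |A ∖ B|: holds.
(b) |A ∩ B| = 15: fails.
(c) |A ∩ B| / |A| ≤ 3/5: holds.
(d) |A ∩ B| > |A ∖ B|: fails.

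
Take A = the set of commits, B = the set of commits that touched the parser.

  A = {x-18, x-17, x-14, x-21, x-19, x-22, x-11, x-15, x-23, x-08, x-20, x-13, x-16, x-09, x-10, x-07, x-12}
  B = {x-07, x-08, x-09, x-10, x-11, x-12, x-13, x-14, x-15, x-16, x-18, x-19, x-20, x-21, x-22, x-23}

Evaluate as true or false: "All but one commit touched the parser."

True

The determiner here denotes the relation: |A ∖ B| = 1.
|A| = 17, |A ∩ B| = 16, |A ∖ B| = 1.
|A ∖ B| = 1, so the statement is true.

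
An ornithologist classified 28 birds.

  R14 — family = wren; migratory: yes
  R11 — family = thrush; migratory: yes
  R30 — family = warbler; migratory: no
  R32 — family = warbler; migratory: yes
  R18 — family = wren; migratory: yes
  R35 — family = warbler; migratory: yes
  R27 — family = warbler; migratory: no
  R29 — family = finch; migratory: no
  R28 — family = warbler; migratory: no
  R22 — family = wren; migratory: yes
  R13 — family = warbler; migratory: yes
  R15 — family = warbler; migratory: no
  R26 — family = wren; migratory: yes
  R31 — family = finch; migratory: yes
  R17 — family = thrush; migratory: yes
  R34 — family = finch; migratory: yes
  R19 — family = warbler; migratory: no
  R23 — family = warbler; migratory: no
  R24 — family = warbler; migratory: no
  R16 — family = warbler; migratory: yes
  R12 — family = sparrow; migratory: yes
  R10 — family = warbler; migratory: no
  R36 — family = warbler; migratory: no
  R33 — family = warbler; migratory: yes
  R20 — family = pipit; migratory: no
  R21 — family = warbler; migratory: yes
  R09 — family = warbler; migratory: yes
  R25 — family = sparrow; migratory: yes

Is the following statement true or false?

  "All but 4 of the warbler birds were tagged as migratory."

'All but 4 of the warbler birds were tagged as migratory' holds iff |A ∖ B| = 4.
|A| = 16, |A ∩ B| = 7, |A ∖ B| = 9.
|A ∖ B| = 9, so the statement is false.

False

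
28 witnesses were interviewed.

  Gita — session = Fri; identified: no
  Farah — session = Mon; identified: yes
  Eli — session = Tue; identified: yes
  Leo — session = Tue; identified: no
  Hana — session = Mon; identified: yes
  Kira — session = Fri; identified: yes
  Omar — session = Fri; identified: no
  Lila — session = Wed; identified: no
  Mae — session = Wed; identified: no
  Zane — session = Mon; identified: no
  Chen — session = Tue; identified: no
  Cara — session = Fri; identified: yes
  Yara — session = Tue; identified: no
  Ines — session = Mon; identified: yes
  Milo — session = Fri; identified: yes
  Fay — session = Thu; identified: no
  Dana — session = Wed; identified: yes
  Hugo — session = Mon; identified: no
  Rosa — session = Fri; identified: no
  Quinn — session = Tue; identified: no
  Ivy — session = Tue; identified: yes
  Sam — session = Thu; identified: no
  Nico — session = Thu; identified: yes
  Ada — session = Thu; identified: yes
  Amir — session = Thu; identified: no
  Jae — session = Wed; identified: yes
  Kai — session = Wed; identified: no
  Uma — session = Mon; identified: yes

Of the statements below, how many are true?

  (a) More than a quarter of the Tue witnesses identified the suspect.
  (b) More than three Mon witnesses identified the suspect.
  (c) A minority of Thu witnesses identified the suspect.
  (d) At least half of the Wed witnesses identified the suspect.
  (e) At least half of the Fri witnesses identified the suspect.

4

(a) Tue: |A| = 6, |A ∩ B| = 2; needs |A ∩ B| / |A| > 1/4 — true.
(b) Mon: |A| = 6, |A ∩ B| = 4; needs |A ∩ B| > 3 — true.
(c) Thu: |A| = 5, |A ∩ B| = 2; needs |A ∩ B| < |A ∖ B| — true.
(d) Wed: |A| = 5, |A ∩ B| = 2; needs |A ∩ B| ≥ |A ∖ B| — false.
(e) Fri: |A| = 6, |A ∩ B| = 3; needs |A ∩ B| ≥ |A ∖ B| — true.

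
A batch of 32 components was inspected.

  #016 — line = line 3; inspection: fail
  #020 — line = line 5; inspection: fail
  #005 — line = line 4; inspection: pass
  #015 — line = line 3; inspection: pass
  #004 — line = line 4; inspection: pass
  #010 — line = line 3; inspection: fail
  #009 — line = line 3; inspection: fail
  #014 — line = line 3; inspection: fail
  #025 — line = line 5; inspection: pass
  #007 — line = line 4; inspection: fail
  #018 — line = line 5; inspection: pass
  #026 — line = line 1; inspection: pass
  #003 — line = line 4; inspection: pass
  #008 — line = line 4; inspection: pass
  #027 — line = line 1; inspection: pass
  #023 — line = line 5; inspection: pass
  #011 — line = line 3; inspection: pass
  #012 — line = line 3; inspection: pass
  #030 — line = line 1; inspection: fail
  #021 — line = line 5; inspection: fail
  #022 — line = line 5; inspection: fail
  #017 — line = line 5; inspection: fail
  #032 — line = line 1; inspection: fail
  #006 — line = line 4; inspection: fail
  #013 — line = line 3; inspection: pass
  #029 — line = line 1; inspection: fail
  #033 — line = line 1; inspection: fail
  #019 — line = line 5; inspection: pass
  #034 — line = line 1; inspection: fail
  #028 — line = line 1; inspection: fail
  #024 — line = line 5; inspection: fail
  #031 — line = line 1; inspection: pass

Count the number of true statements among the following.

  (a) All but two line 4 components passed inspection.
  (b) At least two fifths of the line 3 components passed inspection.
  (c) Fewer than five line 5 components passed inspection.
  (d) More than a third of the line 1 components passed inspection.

(a) line 4: |A| = 6, |A ∩ B| = 4; needs |A ∖ B| = 2 — true.
(b) line 3: |A| = 8, |A ∩ B| = 4; needs |A ∩ B| / |A| ≥ 2/5 — true.
(c) line 5: |A| = 9, |A ∩ B| = 4; needs |A ∩ B| < 5 — true.
(d) line 1: |A| = 9, |A ∩ B| = 3; needs |A ∩ B| / |A| > 1/3 — false.

3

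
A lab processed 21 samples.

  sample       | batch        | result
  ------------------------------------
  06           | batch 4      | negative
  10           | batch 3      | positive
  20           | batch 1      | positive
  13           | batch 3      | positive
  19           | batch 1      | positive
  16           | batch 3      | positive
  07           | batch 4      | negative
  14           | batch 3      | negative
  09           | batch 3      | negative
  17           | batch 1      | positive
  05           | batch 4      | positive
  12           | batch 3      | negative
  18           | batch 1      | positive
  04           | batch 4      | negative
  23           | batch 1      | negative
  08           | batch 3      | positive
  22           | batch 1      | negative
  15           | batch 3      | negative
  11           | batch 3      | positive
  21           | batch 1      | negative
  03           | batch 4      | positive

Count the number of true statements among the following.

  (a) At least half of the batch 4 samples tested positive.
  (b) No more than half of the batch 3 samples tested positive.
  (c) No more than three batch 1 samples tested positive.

0

(a) batch 4: |A| = 5, |A ∩ B| = 2; needs |A ∩ B| ≥ |A ∖ B| — false.
(b) batch 3: |A| = 9, |A ∩ B| = 5; needs |A ∩ B| ≤ |A ∖ B| — false.
(c) batch 1: |A| = 7, |A ∩ B| = 4; needs |A ∩ B| ≤ 3 — false.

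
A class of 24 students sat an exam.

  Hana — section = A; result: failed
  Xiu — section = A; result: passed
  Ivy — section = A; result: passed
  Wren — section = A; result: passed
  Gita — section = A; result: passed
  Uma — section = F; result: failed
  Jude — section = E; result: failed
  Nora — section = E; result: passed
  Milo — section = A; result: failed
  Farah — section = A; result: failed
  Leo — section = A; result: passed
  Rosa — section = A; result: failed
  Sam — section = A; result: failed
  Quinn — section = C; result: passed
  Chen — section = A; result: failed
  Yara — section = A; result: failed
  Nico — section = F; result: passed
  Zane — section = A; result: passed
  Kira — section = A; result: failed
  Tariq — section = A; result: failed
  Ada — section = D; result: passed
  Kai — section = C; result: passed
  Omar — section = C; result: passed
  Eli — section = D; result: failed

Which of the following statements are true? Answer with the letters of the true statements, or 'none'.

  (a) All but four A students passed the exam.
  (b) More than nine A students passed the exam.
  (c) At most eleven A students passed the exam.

(c)

|A| = 15, |A ∩ B| = 6, |A ∖ B| = 9.
(a) |A ∖ B| = 4: fails.
(b) |A ∩ B| > 9: fails.
(c) |A ∩ B| ≤ 11: holds.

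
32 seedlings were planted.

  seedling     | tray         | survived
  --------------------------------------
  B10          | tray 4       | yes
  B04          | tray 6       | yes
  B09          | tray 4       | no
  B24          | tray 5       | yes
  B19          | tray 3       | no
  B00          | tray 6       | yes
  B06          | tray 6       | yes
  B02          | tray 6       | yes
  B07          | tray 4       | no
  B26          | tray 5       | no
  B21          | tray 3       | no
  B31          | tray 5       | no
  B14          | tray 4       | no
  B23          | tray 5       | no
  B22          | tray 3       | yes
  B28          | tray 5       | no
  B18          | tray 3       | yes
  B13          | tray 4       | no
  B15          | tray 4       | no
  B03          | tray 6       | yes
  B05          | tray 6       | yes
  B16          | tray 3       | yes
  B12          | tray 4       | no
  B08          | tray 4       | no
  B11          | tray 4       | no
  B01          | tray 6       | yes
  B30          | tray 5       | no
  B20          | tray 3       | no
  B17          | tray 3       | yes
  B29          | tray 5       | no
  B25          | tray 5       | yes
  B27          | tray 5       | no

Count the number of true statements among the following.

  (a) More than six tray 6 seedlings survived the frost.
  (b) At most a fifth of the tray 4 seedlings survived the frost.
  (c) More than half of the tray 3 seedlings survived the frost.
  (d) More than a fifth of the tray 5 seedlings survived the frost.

4

(a) tray 6: |A| = 7, |A ∩ B| = 7; needs |A ∩ B| > 6 — true.
(b) tray 4: |A| = 9, |A ∩ B| = 1; needs |A ∩ B| / |A| ≤ 1/5 — true.
(c) tray 3: |A| = 7, |A ∩ B| = 4; needs |A ∩ B| > |A ∖ B| — true.
(d) tray 5: |A| = 9, |A ∩ B| = 2; needs |A ∩ B| / |A| > 1/5 — true.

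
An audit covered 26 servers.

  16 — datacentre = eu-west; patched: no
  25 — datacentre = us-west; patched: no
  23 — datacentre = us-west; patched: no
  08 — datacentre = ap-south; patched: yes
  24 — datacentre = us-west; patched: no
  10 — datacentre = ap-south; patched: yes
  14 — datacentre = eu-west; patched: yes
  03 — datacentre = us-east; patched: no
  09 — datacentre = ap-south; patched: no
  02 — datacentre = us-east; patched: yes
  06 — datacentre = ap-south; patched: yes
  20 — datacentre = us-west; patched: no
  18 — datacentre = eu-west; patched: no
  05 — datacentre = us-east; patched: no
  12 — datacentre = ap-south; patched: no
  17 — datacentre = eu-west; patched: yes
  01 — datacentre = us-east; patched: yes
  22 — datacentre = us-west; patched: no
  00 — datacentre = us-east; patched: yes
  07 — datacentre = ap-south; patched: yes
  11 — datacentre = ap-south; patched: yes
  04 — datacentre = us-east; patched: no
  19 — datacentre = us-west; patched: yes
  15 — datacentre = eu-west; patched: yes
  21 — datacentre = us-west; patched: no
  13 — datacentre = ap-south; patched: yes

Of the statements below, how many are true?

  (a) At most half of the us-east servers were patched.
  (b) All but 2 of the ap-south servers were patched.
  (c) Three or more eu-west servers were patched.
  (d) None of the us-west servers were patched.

3

(a) us-east: |A| = 6, |A ∩ B| = 3; needs |A ∩ B| ≤ |A ∖ B| — true.
(b) ap-south: |A| = 8, |A ∩ B| = 6; needs |A ∖ B| = 2 — true.
(c) eu-west: |A| = 5, |A ∩ B| = 3; needs |A ∩ B| ≥ 3 — true.
(d) us-west: |A| = 7, |A ∩ B| = 1; needs A ∩ B = ∅ (|A ∩ B| = 0) — false.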